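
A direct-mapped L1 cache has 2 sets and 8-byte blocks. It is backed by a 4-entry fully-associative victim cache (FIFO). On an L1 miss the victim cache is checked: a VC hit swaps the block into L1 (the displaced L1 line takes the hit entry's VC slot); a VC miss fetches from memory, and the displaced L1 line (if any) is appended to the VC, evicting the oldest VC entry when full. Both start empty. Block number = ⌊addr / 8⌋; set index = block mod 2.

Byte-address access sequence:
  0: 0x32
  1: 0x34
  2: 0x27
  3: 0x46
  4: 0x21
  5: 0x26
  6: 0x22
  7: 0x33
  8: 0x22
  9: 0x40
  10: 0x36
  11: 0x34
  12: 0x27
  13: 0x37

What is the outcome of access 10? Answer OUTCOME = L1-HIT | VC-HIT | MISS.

#0 0x32→b6/s0 MISS; vc=[]
#1 0x34→b6/s0 L1-HIT; vc=[]
#2 0x27→b4/s0 MISS; vc=[6]
#3 0x46→b8/s0 MISS; vc=[6,4]
#4 0x21→b4/s0 VC-HIT; vc=[6,8]
#5 0x26→b4/s0 L1-HIT; vc=[6,8]
#6 0x22→b4/s0 L1-HIT; vc=[6,8]
#7 0x33→b6/s0 VC-HIT; vc=[4,8]
#8 0x22→b4/s0 VC-HIT; vc=[6,8]
#9 0x40→b8/s0 VC-HIT; vc=[6,4]
#10 0x36→b6/s0 VC-HIT; vc=[8,4]
#11 0x34→b6/s0 L1-HIT; vc=[8,4]
#12 0x27→b4/s0 VC-HIT; vc=[8,6]
#13 0x37→b6/s0 VC-HIT; vc=[8,4]

OUTCOME = VC-HIT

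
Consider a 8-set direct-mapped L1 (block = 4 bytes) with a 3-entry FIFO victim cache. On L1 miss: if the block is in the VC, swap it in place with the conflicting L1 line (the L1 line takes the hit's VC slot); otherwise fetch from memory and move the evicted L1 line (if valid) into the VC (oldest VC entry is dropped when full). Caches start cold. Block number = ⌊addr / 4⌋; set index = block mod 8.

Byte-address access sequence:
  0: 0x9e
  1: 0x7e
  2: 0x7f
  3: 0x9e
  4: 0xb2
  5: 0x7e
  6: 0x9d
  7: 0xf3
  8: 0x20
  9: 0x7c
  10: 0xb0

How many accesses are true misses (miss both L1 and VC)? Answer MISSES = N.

MISSES = 5

0: 0x9e (blk 39, set 7) → MISS  vc=[]
1: 0x7e (blk 31, set 7) → MISS  vc=[39]
2: 0x7f (blk 31, set 7) → L1-HIT  vc=[39]
3: 0x9e (blk 39, set 7) → VC-HIT  vc=[31]
4: 0xb2 (blk 44, set 4) → MISS  vc=[31]
5: 0x7e (blk 31, set 7) → VC-HIT  vc=[39]
6: 0x9d (blk 39, set 7) → VC-HIT  vc=[31]
7: 0xf3 (blk 60, set 4) → MISS  vc=[31, 44]
8: 0x20 (blk 8, set 0) → MISS  vc=[31, 44]
9: 0x7c (blk 31, set 7) → VC-HIT  vc=[39, 44]
10: 0xb0 (blk 44, set 4) → VC-HIT  vc=[39, 60]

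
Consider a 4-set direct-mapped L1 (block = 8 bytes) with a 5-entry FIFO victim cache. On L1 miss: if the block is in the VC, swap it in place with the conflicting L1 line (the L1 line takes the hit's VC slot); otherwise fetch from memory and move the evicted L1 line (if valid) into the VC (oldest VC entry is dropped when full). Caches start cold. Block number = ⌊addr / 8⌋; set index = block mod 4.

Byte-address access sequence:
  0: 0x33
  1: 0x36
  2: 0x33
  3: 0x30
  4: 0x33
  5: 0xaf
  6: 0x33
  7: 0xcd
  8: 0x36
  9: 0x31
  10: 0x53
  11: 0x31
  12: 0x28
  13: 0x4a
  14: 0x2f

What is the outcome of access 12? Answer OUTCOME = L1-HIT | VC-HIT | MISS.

OUTCOME = MISS

  [0] addr=0x33 blk=6 s=2: MISS | VC []
  [1] addr=0x36 blk=6 s=2: L1-HIT | VC []
  [2] addr=0x33 blk=6 s=2: L1-HIT | VC []
  [3] addr=0x30 blk=6 s=2: L1-HIT | VC []
  [4] addr=0x33 blk=6 s=2: L1-HIT | VC []
  [5] addr=0xaf blk=21 s=1: MISS | VC []
  [6] addr=0x33 blk=6 s=2: L1-HIT | VC []
  [7] addr=0xcd blk=25 s=1: MISS | VC [21]
  [8] addr=0x36 blk=6 s=2: L1-HIT | VC [21]
  [9] addr=0x31 blk=6 s=2: L1-HIT | VC [21]
  [10] addr=0x53 blk=10 s=2: MISS | VC [21, 6]
  [11] addr=0x31 blk=6 s=2: VC-HIT | VC [21, 10]
  [12] addr=0x28 blk=5 s=1: MISS | VC [21, 10, 25]
  [13] addr=0x4a blk=9 s=1: MISS | VC [21, 10, 25, 5]
  [14] addr=0x2f blk=5 s=1: VC-HIT | VC [21, 10, 25, 9]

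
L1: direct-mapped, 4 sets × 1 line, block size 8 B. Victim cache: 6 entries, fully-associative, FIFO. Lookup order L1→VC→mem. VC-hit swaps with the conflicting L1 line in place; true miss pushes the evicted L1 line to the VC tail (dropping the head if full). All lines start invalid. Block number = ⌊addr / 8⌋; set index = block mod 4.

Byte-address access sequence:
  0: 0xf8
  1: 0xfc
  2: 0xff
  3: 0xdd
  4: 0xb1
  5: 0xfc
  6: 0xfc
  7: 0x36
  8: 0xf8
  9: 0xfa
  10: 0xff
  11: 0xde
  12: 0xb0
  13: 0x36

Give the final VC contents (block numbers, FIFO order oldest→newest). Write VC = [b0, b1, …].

#0 0xf8→b31/s3 MISS; vc=[]
#1 0xfc→b31/s3 L1-HIT; vc=[]
#2 0xff→b31/s3 L1-HIT; vc=[]
#3 0xdd→b27/s3 MISS; vc=[31]
#4 0xb1→b22/s2 MISS; vc=[31]
#5 0xfc→b31/s3 VC-HIT; vc=[27]
#6 0xfc→b31/s3 L1-HIT; vc=[27]
#7 0x36→b6/s2 MISS; vc=[27,22]
#8 0xf8→b31/s3 L1-HIT; vc=[27,22]
#9 0xfa→b31/s3 L1-HIT; vc=[27,22]
#10 0xff→b31/s3 L1-HIT; vc=[27,22]
#11 0xde→b27/s3 VC-HIT; vc=[31,22]
#12 0xb0→b22/s2 VC-HIT; vc=[31,6]
#13 0x36→b6/s2 VC-HIT; vc=[31,22]

VC = [31, 22]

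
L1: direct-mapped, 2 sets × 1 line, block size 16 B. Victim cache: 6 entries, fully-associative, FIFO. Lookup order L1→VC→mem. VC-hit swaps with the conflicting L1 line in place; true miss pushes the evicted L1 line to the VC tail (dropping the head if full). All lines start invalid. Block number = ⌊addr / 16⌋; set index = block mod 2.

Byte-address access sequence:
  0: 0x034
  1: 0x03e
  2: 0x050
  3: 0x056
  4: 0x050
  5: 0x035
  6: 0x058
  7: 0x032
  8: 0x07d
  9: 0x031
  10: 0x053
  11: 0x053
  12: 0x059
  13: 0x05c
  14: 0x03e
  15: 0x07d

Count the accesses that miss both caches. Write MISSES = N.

  [0] addr=0x34 blk=3 s=1: MISS | VC []
  [1] addr=0x3e blk=3 s=1: L1-HIT | VC []
  [2] addr=0x50 blk=5 s=1: MISS | VC [3]
  [3] addr=0x56 blk=5 s=1: L1-HIT | VC [3]
  [4] addr=0x50 blk=5 s=1: L1-HIT | VC [3]
  [5] addr=0x35 blk=3 s=1: VC-HIT | VC [5]
  [6] addr=0x58 blk=5 s=1: VC-HIT | VC [3]
  [7] addr=0x32 blk=3 s=1: VC-HIT | VC [5]
  [8] addr=0x7d blk=7 s=1: MISS | VC [5, 3]
  [9] addr=0x31 blk=3 s=1: VC-HIT | VC [5, 7]
  [10] addr=0x53 blk=5 s=1: VC-HIT | VC [3, 7]
  [11] addr=0x53 blk=5 s=1: L1-HIT | VC [3, 7]
  [12] addr=0x59 blk=5 s=1: L1-HIT | VC [3, 7]
  [13] addr=0x5c blk=5 s=1: L1-HIT | VC [3, 7]
  [14] addr=0x3e blk=3 s=1: VC-HIT | VC [5, 7]
  [15] addr=0x7d blk=7 s=1: VC-HIT | VC [5, 3]

MISSES = 3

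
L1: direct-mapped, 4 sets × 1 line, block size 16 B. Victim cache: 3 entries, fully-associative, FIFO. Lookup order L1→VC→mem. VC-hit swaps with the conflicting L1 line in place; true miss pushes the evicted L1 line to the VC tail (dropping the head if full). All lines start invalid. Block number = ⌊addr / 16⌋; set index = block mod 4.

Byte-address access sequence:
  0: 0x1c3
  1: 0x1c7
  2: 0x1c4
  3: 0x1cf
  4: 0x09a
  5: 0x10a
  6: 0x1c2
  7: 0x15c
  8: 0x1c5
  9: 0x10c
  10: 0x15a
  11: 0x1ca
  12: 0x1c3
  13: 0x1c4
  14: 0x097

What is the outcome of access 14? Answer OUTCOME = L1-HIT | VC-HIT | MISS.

OUTCOME = VC-HIT

  [0] addr=0x1c3 blk=28 s=0: MISS | VC []
  [1] addr=0x1c7 blk=28 s=0: L1-HIT | VC []
  [2] addr=0x1c4 blk=28 s=0: L1-HIT | VC []
  [3] addr=0x1cf blk=28 s=0: L1-HIT | VC []
  [4] addr=0x9a blk=9 s=1: MISS | VC []
  [5] addr=0x10a blk=16 s=0: MISS | VC [28]
  [6] addr=0x1c2 blk=28 s=0: VC-HIT | VC [16]
  [7] addr=0x15c blk=21 s=1: MISS | VC [16, 9]
  [8] addr=0x1c5 blk=28 s=0: L1-HIT | VC [16, 9]
  [9] addr=0x10c blk=16 s=0: VC-HIT | VC [28, 9]
  [10] addr=0x15a blk=21 s=1: L1-HIT | VC [28, 9]
  [11] addr=0x1ca blk=28 s=0: VC-HIT | VC [16, 9]
  [12] addr=0x1c3 blk=28 s=0: L1-HIT | VC [16, 9]
  [13] addr=0x1c4 blk=28 s=0: L1-HIT | VC [16, 9]
  [14] addr=0x97 blk=9 s=1: VC-HIT | VC [16, 21]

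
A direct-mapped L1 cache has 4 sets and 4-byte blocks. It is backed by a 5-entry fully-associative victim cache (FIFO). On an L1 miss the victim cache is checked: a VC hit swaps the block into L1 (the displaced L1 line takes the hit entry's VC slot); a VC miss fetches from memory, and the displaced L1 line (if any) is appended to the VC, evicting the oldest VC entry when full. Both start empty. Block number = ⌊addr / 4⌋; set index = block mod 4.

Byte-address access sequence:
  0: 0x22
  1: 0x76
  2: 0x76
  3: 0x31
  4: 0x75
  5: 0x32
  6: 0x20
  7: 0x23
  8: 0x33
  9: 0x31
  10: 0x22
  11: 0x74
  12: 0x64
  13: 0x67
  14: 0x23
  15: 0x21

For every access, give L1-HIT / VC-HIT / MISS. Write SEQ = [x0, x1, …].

SEQ = [MISS, MISS, L1-HIT, MISS, L1-HIT, L1-HIT, VC-HIT, L1-HIT, VC-HIT, L1-HIT, VC-HIT, L1-HIT, MISS, L1-HIT, L1-HIT, L1-HIT]

  [0] addr=0x22 blk=8 s=0: MISS | VC []
  [1] addr=0x76 blk=29 s=1: MISS | VC []
  [2] addr=0x76 blk=29 s=1: L1-HIT | VC []
  [3] addr=0x31 blk=12 s=0: MISS | VC [8]
  [4] addr=0x75 blk=29 s=1: L1-HIT | VC [8]
  [5] addr=0x32 blk=12 s=0: L1-HIT | VC [8]
  [6] addr=0x20 blk=8 s=0: VC-HIT | VC [12]
  [7] addr=0x23 blk=8 s=0: L1-HIT | VC [12]
  [8] addr=0x33 blk=12 s=0: VC-HIT | VC [8]
  [9] addr=0x31 blk=12 s=0: L1-HIT | VC [8]
  [10] addr=0x22 blk=8 s=0: VC-HIT | VC [12]
  [11] addr=0x74 blk=29 s=1: L1-HIT | VC [12]
  [12] addr=0x64 blk=25 s=1: MISS | VC [12, 29]
  [13] addr=0x67 blk=25 s=1: L1-HIT | VC [12, 29]
  [14] addr=0x23 blk=8 s=0: L1-HIT | VC [12, 29]
  [15] addr=0x21 blk=8 s=0: L1-HIT | VC [12, 29]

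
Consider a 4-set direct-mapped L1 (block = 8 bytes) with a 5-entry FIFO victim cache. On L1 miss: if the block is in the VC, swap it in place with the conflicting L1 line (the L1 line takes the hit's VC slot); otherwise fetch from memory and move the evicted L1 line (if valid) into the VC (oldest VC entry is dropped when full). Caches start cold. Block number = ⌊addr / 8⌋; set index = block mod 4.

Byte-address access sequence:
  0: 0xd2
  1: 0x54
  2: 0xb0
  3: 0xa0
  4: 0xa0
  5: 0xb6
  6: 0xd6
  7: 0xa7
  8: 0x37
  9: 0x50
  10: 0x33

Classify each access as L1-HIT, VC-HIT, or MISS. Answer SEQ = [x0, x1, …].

#0 0xd2→b26/s2 MISS; vc=[]
#1 0x54→b10/s2 MISS; vc=[26]
#2 0xb0→b22/s2 MISS; vc=[26,10]
#3 0xa0→b20/s0 MISS; vc=[26,10]
#4 0xa0→b20/s0 L1-HIT; vc=[26,10]
#5 0xb6→b22/s2 L1-HIT; vc=[26,10]
#6 0xd6→b26/s2 VC-HIT; vc=[22,10]
#7 0xa7→b20/s0 L1-HIT; vc=[22,10]
#8 0x37→b6/s2 MISS; vc=[22,10,26]
#9 0x50→b10/s2 VC-HIT; vc=[22,6,26]
#10 0x33→b6/s2 VC-HIT; vc=[22,10,26]

SEQ = [MISS, MISS, MISS, MISS, L1-HIT, L1-HIT, VC-HIT, L1-HIT, MISS, VC-HIT, VC-HIT]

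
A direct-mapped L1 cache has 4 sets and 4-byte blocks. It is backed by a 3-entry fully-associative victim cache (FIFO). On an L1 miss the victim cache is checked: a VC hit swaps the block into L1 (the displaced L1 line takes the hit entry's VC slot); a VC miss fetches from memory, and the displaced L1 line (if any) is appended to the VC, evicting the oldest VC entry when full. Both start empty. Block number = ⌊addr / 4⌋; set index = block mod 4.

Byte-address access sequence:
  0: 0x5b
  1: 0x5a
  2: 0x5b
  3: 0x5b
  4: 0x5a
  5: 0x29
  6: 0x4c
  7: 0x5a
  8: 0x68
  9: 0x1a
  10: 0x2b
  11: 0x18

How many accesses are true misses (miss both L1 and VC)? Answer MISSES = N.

MISSES = 5

0: 0x5b (blk 22, set 2) → MISS  vc=[]
1: 0x5a (blk 22, set 2) → L1-HIT  vc=[]
2: 0x5b (blk 22, set 2) → L1-HIT  vc=[]
3: 0x5b (blk 22, set 2) → L1-HIT  vc=[]
4: 0x5a (blk 22, set 2) → L1-HIT  vc=[]
5: 0x29 (blk 10, set 2) → MISS  vc=[22]
6: 0x4c (blk 19, set 3) → MISS  vc=[22]
7: 0x5a (blk 22, set 2) → VC-HIT  vc=[10]
8: 0x68 (blk 26, set 2) → MISS  vc=[10, 22]
9: 0x1a (blk 6, set 2) → MISS  vc=[10, 22, 26]
10: 0x2b (blk 10, set 2) → VC-HIT  vc=[6, 22, 26]
11: 0x18 (blk 6, set 2) → VC-HIT  vc=[10, 22, 26]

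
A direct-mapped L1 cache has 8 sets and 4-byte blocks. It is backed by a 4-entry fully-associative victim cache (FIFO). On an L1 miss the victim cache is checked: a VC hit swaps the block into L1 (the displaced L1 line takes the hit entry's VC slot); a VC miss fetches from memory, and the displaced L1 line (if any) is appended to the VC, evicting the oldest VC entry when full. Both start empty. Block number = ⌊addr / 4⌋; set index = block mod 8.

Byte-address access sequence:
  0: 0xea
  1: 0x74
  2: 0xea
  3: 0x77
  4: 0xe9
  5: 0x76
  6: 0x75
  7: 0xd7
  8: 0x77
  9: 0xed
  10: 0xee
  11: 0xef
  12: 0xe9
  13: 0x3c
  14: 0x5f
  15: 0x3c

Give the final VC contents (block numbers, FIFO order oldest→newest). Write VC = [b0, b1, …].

  [0] addr=0xea blk=58 s=2: MISS | VC []
  [1] addr=0x74 blk=29 s=5: MISS | VC []
  [2] addr=0xea blk=58 s=2: L1-HIT | VC []
  [3] addr=0x77 blk=29 s=5: L1-HIT | VC []
  [4] addr=0xe9 blk=58 s=2: L1-HIT | VC []
  [5] addr=0x76 blk=29 s=5: L1-HIT | VC []
  [6] addr=0x75 blk=29 s=5: L1-HIT | VC []
  [7] addr=0xd7 blk=53 s=5: MISS | VC [29]
  [8] addr=0x77 blk=29 s=5: VC-HIT | VC [53]
  [9] addr=0xed blk=59 s=3: MISS | VC [53]
  [10] addr=0xee blk=59 s=3: L1-HIT | VC [53]
  [11] addr=0xef blk=59 s=3: L1-HIT | VC [53]
  [12] addr=0xe9 blk=58 s=2: L1-HIT | VC [53]
  [13] addr=0x3c blk=15 s=7: MISS | VC [53]
  [14] addr=0x5f blk=23 s=7: MISS | VC [53, 15]
  [15] addr=0x3c blk=15 s=7: VC-HIT | VC [53, 23]

VC = [53, 23]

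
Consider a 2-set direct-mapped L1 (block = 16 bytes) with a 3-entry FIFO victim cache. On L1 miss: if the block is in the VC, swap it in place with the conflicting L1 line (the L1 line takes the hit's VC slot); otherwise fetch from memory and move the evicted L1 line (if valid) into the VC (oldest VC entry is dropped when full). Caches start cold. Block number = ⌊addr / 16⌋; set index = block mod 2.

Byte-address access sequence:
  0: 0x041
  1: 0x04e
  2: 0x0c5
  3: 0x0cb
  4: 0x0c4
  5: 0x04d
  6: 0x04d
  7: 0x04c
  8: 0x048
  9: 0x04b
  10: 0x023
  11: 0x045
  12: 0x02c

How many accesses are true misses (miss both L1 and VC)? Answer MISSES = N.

0: 0x41 (blk 4, set 0) → MISS  vc=[]
1: 0x4e (blk 4, set 0) → L1-HIT  vc=[]
2: 0xc5 (blk 12, set 0) → MISS  vc=[4]
3: 0xcb (blk 12, set 0) → L1-HIT  vc=[4]
4: 0xc4 (blk 12, set 0) → L1-HIT  vc=[4]
5: 0x4d (blk 4, set 0) → VC-HIT  vc=[12]
6: 0x4d (blk 4, set 0) → L1-HIT  vc=[12]
7: 0x4c (blk 4, set 0) → L1-HIT  vc=[12]
8: 0x48 (blk 4, set 0) → L1-HIT  vc=[12]
9: 0x4b (blk 4, set 0) → L1-HIT  vc=[12]
10: 0x23 (blk 2, set 0) → MISS  vc=[12, 4]
11: 0x45 (blk 4, set 0) → VC-HIT  vc=[12, 2]
12: 0x2c (blk 2, set 0) → VC-HIT  vc=[12, 4]

MISSES = 3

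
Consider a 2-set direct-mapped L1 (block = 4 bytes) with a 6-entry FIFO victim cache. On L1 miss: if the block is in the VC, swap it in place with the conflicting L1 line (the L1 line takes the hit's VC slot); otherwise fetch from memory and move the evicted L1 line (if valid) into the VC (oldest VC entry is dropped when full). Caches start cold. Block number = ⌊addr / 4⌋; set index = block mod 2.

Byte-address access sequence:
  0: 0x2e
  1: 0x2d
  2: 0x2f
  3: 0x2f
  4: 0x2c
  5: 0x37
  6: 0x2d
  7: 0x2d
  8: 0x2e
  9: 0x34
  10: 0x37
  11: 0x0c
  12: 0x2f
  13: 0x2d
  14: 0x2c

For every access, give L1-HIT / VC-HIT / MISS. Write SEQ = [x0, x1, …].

SEQ = [MISS, L1-HIT, L1-HIT, L1-HIT, L1-HIT, MISS, VC-HIT, L1-HIT, L1-HIT, VC-HIT, L1-HIT, MISS, VC-HIT, L1-HIT, L1-HIT]

#0 0x2e→b11/s1 MISS; vc=[]
#1 0x2d→b11/s1 L1-HIT; vc=[]
#2 0x2f→b11/s1 L1-HIT; vc=[]
#3 0x2f→b11/s1 L1-HIT; vc=[]
#4 0x2c→b11/s1 L1-HIT; vc=[]
#5 0x37→b13/s1 MISS; vc=[11]
#6 0x2d→b11/s1 VC-HIT; vc=[13]
#7 0x2d→b11/s1 L1-HIT; vc=[13]
#8 0x2e→b11/s1 L1-HIT; vc=[13]
#9 0x34→b13/s1 VC-HIT; vc=[11]
#10 0x37→b13/s1 L1-HIT; vc=[11]
#11 0xc→b3/s1 MISS; vc=[11,13]
#12 0x2f→b11/s1 VC-HIT; vc=[3,13]
#13 0x2d→b11/s1 L1-HIT; vc=[3,13]
#14 0x2c→b11/s1 L1-HIT; vc=[3,13]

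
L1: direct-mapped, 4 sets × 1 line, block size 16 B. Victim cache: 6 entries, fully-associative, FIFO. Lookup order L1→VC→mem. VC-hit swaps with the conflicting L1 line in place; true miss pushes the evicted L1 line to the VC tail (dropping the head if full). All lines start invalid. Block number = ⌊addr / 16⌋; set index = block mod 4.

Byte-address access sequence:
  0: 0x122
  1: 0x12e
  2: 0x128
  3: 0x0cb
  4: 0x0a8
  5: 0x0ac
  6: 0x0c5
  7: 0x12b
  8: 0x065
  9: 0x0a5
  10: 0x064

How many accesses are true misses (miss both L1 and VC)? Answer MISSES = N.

MISSES = 4

0: 0x122 (blk 18, set 2) → MISS  vc=[]
1: 0x12e (blk 18, set 2) → L1-HIT  vc=[]
2: 0x128 (blk 18, set 2) → L1-HIT  vc=[]
3: 0xcb (blk 12, set 0) → MISS  vc=[]
4: 0xa8 (blk 10, set 2) → MISS  vc=[18]
5: 0xac (blk 10, set 2) → L1-HIT  vc=[18]
6: 0xc5 (blk 12, set 0) → L1-HIT  vc=[18]
7: 0x12b (blk 18, set 2) → VC-HIT  vc=[10]
8: 0x65 (blk 6, set 2) → MISS  vc=[10, 18]
9: 0xa5 (blk 10, set 2) → VC-HIT  vc=[6, 18]
10: 0x64 (blk 6, set 2) → VC-HIT  vc=[10, 18]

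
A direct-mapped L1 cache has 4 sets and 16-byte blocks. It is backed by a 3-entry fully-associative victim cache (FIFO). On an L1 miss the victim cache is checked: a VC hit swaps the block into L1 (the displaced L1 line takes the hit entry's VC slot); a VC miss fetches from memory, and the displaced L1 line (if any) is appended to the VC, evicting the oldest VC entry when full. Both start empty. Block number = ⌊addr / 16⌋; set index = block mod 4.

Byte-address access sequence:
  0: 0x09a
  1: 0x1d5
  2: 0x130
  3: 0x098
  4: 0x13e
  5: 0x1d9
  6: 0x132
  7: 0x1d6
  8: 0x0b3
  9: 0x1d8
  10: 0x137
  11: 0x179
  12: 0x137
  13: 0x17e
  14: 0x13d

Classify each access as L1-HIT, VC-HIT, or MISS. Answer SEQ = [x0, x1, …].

SEQ = [MISS, MISS, MISS, VC-HIT, L1-HIT, VC-HIT, L1-HIT, L1-HIT, MISS, L1-HIT, VC-HIT, MISS, VC-HIT, VC-HIT, VC-HIT]

#0 0x9a→b9/s1 MISS; vc=[]
#1 0x1d5→b29/s1 MISS; vc=[9]
#2 0x130→b19/s3 MISS; vc=[9]
#3 0x98→b9/s1 VC-HIT; vc=[29]
#4 0x13e→b19/s3 L1-HIT; vc=[29]
#5 0x1d9→b29/s1 VC-HIT; vc=[9]
#6 0x132→b19/s3 L1-HIT; vc=[9]
#7 0x1d6→b29/s1 L1-HIT; vc=[9]
#8 0xb3→b11/s3 MISS; vc=[9,19]
#9 0x1d8→b29/s1 L1-HIT; vc=[9,19]
#10 0x137→b19/s3 VC-HIT; vc=[9,11]
#11 0x179→b23/s3 MISS; vc=[9,11,19]
#12 0x137→b19/s3 VC-HIT; vc=[9,11,23]
#13 0x17e→b23/s3 VC-HIT; vc=[9,11,19]
#14 0x13d→b19/s3 VC-HIT; vc=[9,11,23]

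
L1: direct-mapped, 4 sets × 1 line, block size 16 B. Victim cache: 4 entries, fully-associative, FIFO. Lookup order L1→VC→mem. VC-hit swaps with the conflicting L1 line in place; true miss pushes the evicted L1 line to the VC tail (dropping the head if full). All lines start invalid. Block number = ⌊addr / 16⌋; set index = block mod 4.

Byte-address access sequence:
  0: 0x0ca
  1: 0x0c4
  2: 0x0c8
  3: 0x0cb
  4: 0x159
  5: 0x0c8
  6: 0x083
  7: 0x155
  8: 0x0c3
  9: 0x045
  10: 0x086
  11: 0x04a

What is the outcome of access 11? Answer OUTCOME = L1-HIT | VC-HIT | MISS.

  [0] addr=0xca blk=12 s=0: MISS | VC []
  [1] addr=0xc4 blk=12 s=0: L1-HIT | VC []
  [2] addr=0xc8 blk=12 s=0: L1-HIT | VC []
  [3] addr=0xcb blk=12 s=0: L1-HIT | VC []
  [4] addr=0x159 blk=21 s=1: MISS | VC []
  [5] addr=0xc8 blk=12 s=0: L1-HIT | VC []
  [6] addr=0x83 blk=8 s=0: MISS | VC [12]
  [7] addr=0x155 blk=21 s=1: L1-HIT | VC [12]
  [8] addr=0xc3 blk=12 s=0: VC-HIT | VC [8]
  [9] addr=0x45 blk=4 s=0: MISS | VC [8, 12]
  [10] addr=0x86 blk=8 s=0: VC-HIT | VC [4, 12]
  [11] addr=0x4a blk=4 s=0: VC-HIT | VC [8, 12]

OUTCOME = VC-HIT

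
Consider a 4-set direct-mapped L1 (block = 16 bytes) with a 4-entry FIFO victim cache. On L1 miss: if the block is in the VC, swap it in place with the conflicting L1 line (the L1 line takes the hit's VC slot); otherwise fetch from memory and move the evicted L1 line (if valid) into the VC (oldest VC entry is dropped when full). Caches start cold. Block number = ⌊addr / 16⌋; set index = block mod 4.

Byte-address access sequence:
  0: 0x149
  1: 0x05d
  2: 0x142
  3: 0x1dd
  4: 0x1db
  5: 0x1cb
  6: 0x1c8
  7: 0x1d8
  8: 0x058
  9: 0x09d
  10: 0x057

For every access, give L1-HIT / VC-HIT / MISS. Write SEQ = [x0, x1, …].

#0 0x149→b20/s0 MISS; vc=[]
#1 0x5d→b5/s1 MISS; vc=[]
#2 0x142→b20/s0 L1-HIT; vc=[]
#3 0x1dd→b29/s1 MISS; vc=[5]
#4 0x1db→b29/s1 L1-HIT; vc=[5]
#5 0x1cb→b28/s0 MISS; vc=[5,20]
#6 0x1c8→b28/s0 L1-HIT; vc=[5,20]
#7 0x1d8→b29/s1 L1-HIT; vc=[5,20]
#8 0x58→b5/s1 VC-HIT; vc=[29,20]
#9 0x9d→b9/s1 MISS; vc=[29,20,5]
#10 0x57→b5/s1 VC-HIT; vc=[29,20,9]

SEQ = [MISS, MISS, L1-HIT, MISS, L1-HIT, MISS, L1-HIT, L1-HIT, VC-HIT, MISS, VC-HIT]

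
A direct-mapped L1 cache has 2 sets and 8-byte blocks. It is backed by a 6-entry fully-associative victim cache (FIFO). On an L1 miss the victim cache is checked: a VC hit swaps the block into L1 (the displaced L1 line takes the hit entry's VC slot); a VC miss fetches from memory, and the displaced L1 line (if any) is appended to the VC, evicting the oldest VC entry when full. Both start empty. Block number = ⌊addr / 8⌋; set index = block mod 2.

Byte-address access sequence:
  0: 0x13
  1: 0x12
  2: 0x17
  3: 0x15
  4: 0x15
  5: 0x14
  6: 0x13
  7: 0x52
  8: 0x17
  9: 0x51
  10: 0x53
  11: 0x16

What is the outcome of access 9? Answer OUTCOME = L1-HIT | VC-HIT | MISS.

OUTCOME = VC-HIT

  [0] addr=0x13 blk=2 s=0: MISS | VC []
  [1] addr=0x12 blk=2 s=0: L1-HIT | VC []
  [2] addr=0x17 blk=2 s=0: L1-HIT | VC []
  [3] addr=0x15 blk=2 s=0: L1-HIT | VC []
  [4] addr=0x15 blk=2 s=0: L1-HIT | VC []
  [5] addr=0x14 blk=2 s=0: L1-HIT | VC []
  [6] addr=0x13 blk=2 s=0: L1-HIT | VC []
  [7] addr=0x52 blk=10 s=0: MISS | VC [2]
  [8] addr=0x17 blk=2 s=0: VC-HIT | VC [10]
  [9] addr=0x51 blk=10 s=0: VC-HIT | VC [2]
  [10] addr=0x53 blk=10 s=0: L1-HIT | VC [2]
  [11] addr=0x16 blk=2 s=0: VC-HIT | VC [10]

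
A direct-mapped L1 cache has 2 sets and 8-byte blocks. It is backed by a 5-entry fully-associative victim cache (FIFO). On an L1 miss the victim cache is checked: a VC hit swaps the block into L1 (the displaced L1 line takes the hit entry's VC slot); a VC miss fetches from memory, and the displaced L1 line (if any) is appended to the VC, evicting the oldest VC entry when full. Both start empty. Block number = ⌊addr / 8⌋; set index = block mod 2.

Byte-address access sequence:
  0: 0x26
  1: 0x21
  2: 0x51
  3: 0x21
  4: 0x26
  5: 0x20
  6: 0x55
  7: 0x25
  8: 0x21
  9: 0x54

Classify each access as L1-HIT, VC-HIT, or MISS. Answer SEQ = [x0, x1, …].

SEQ = [MISS, L1-HIT, MISS, VC-HIT, L1-HIT, L1-HIT, VC-HIT, VC-HIT, L1-HIT, VC-HIT]

  [0] addr=0x26 blk=4 s=0: MISS | VC []
  [1] addr=0x21 blk=4 s=0: L1-HIT | VC []
  [2] addr=0x51 blk=10 s=0: MISS | VC [4]
  [3] addr=0x21 blk=4 s=0: VC-HIT | VC [10]
  [4] addr=0x26 blk=4 s=0: L1-HIT | VC [10]
  [5] addr=0x20 blk=4 s=0: L1-HIT | VC [10]
  [6] addr=0x55 blk=10 s=0: VC-HIT | VC [4]
  [7] addr=0x25 blk=4 s=0: VC-HIT | VC [10]
  [8] addr=0x21 blk=4 s=0: L1-HIT | VC [10]
  [9] addr=0x54 blk=10 s=0: VC-HIT | VC [4]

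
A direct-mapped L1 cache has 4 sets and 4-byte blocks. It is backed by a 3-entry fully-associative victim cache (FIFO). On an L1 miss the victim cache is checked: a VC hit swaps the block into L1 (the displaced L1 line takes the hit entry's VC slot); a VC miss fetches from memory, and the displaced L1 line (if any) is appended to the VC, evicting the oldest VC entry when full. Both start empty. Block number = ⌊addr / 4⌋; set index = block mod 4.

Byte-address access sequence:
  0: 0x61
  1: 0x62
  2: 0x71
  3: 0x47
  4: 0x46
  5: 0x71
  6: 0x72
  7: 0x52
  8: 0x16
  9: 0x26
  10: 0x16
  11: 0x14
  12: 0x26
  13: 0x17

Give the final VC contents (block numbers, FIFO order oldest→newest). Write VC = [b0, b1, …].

VC = [28, 17, 9]

  [0] addr=0x61 blk=24 s=0: MISS | VC []
  [1] addr=0x62 blk=24 s=0: L1-HIT | VC []
  [2] addr=0x71 blk=28 s=0: MISS | VC [24]
  [3] addr=0x47 blk=17 s=1: MISS | VC [24]
  [4] addr=0x46 blk=17 s=1: L1-HIT | VC [24]
  [5] addr=0x71 blk=28 s=0: L1-HIT | VC [24]
  [6] addr=0x72 blk=28 s=0: L1-HIT | VC [24]
  [7] addr=0x52 blk=20 s=0: MISS | VC [24, 28]
  [8] addr=0x16 blk=5 s=1: MISS | VC [24, 28, 17]
  [9] addr=0x26 blk=9 s=1: MISS | VC [28, 17, 5]
  [10] addr=0x16 blk=5 s=1: VC-HIT | VC [28, 17, 9]
  [11] addr=0x14 blk=5 s=1: L1-HIT | VC [28, 17, 9]
  [12] addr=0x26 blk=9 s=1: VC-HIT | VC [28, 17, 5]
  [13] addr=0x17 blk=5 s=1: VC-HIT | VC [28, 17, 9]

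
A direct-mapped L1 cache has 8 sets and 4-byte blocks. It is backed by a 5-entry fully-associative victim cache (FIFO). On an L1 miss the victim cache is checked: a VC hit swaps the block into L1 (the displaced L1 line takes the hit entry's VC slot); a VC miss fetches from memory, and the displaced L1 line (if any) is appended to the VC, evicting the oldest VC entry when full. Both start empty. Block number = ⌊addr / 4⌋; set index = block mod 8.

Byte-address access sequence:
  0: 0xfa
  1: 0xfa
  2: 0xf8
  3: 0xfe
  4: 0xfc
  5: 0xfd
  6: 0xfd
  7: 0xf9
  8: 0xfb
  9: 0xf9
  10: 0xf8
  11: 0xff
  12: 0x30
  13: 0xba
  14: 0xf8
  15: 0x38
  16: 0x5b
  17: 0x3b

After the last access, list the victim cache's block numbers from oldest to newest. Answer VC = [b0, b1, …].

VC = [46, 62, 22]

  [0] addr=0xfa blk=62 s=6: MISS | VC []
  [1] addr=0xfa blk=62 s=6: L1-HIT | VC []
  [2] addr=0xf8 blk=62 s=6: L1-HIT | VC []
  [3] addr=0xfe blk=63 s=7: MISS | VC []
  [4] addr=0xfc blk=63 s=7: L1-HIT | VC []
  [5] addr=0xfd blk=63 s=7: L1-HIT | VC []
  [6] addr=0xfd blk=63 s=7: L1-HIT | VC []
  [7] addr=0xf9 blk=62 s=6: L1-HIT | VC []
  [8] addr=0xfb blk=62 s=6: L1-HIT | VC []
  [9] addr=0xf9 blk=62 s=6: L1-HIT | VC []
  [10] addr=0xf8 blk=62 s=6: L1-HIT | VC []
  [11] addr=0xff blk=63 s=7: L1-HIT | VC []
  [12] addr=0x30 blk=12 s=4: MISS | VC []
  [13] addr=0xba blk=46 s=6: MISS | VC [62]
  [14] addr=0xf8 blk=62 s=6: VC-HIT | VC [46]
  [15] addr=0x38 blk=14 s=6: MISS | VC [46, 62]
  [16] addr=0x5b blk=22 s=6: MISS | VC [46, 62, 14]
  [17] addr=0x3b blk=14 s=6: VC-HIT | VC [46, 62, 22]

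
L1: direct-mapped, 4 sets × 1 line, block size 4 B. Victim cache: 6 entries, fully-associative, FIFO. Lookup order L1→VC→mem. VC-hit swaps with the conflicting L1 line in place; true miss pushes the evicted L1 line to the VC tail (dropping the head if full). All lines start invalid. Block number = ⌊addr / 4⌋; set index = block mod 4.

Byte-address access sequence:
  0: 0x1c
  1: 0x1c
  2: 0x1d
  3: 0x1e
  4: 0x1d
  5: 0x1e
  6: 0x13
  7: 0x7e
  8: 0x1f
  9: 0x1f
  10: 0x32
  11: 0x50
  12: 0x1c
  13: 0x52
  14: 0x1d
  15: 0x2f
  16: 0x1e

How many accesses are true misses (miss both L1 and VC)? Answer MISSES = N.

MISSES = 6

  [0] addr=0x1c blk=7 s=3: MISS | VC []
  [1] addr=0x1c blk=7 s=3: L1-HIT | VC []
  [2] addr=0x1d blk=7 s=3: L1-HIT | VC []
  [3] addr=0x1e blk=7 s=3: L1-HIT | VC []
  [4] addr=0x1d blk=7 s=3: L1-HIT | VC []
  [5] addr=0x1e blk=7 s=3: L1-HIT | VC []
  [6] addr=0x13 blk=4 s=0: MISS | VC []
  [7] addr=0x7e blk=31 s=3: MISS | VC [7]
  [8] addr=0x1f blk=7 s=3: VC-HIT | VC [31]
  [9] addr=0x1f blk=7 s=3: L1-HIT | VC [31]
  [10] addr=0x32 blk=12 s=0: MISS | VC [31, 4]
  [11] addr=0x50 blk=20 s=0: MISS | VC [31, 4, 12]
  [12] addr=0x1c blk=7 s=3: L1-HIT | VC [31, 4, 12]
  [13] addr=0x52 blk=20 s=0: L1-HIT | VC [31, 4, 12]
  [14] addr=0x1d blk=7 s=3: L1-HIT | VC [31, 4, 12]
  [15] addr=0x2f blk=11 s=3: MISS | VC [31, 4, 12, 7]
  [16] addr=0x1e blk=7 s=3: VC-HIT | VC [31, 4, 12, 11]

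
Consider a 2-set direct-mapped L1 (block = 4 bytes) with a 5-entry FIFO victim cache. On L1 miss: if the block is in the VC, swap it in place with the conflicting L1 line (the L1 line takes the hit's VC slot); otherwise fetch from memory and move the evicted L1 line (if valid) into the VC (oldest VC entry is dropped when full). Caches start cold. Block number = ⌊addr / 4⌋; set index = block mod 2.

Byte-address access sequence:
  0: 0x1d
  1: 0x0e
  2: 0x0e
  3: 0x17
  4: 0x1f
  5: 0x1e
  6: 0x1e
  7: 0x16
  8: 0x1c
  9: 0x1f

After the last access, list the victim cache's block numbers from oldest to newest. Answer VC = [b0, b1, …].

VC = [5, 3]

0: 0x1d (blk 7, set 1) → MISS  vc=[]
1: 0xe (blk 3, set 1) → MISS  vc=[7]
2: 0xe (blk 3, set 1) → L1-HIT  vc=[7]
3: 0x17 (blk 5, set 1) → MISS  vc=[7, 3]
4: 0x1f (blk 7, set 1) → VC-HIT  vc=[5, 3]
5: 0x1e (blk 7, set 1) → L1-HIT  vc=[5, 3]
6: 0x1e (blk 7, set 1) → L1-HIT  vc=[5, 3]
7: 0x16 (blk 5, set 1) → VC-HIT  vc=[7, 3]
8: 0x1c (blk 7, set 1) → VC-HIT  vc=[5, 3]
9: 0x1f (blk 7, set 1) → L1-HIT  vc=[5, 3]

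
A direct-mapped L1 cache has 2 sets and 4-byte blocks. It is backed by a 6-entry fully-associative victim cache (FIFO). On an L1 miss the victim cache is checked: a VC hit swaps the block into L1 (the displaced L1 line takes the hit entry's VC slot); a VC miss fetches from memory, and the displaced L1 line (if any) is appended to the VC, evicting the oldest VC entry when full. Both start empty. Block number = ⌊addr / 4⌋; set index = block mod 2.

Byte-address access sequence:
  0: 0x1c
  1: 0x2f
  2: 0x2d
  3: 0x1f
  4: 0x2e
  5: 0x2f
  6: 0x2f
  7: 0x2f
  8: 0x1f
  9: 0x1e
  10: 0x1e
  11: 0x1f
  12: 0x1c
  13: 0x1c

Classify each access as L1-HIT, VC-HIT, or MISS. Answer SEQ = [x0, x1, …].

SEQ = [MISS, MISS, L1-HIT, VC-HIT, VC-HIT, L1-HIT, L1-HIT, L1-HIT, VC-HIT, L1-HIT, L1-HIT, L1-HIT, L1-HIT, L1-HIT]

#0 0x1c→b7/s1 MISS; vc=[]
#1 0x2f→b11/s1 MISS; vc=[7]
#2 0x2d→b11/s1 L1-HIT; vc=[7]
#3 0x1f→b7/s1 VC-HIT; vc=[11]
#4 0x2e→b11/s1 VC-HIT; vc=[7]
#5 0x2f→b11/s1 L1-HIT; vc=[7]
#6 0x2f→b11/s1 L1-HIT; vc=[7]
#7 0x2f→b11/s1 L1-HIT; vc=[7]
#8 0x1f→b7/s1 VC-HIT; vc=[11]
#9 0x1e→b7/s1 L1-HIT; vc=[11]
#10 0x1e→b7/s1 L1-HIT; vc=[11]
#11 0x1f→b7/s1 L1-HIT; vc=[11]
#12 0x1c→b7/s1 L1-HIT; vc=[11]
#13 0x1c→b7/s1 L1-HIT; vc=[11]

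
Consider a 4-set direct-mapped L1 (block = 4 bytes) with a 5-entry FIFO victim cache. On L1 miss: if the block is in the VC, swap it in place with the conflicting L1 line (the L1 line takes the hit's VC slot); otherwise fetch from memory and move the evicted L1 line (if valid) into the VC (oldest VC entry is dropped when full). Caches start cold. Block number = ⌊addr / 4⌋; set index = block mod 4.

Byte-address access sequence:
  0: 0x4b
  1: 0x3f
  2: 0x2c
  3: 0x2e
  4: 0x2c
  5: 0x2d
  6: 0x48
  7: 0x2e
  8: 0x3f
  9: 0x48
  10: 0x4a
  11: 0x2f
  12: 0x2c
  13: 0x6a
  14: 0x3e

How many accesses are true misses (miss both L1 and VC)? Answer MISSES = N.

MISSES = 4

#0 0x4b→b18/s2 MISS; vc=[]
#1 0x3f→b15/s3 MISS; vc=[]
#2 0x2c→b11/s3 MISS; vc=[15]
#3 0x2e→b11/s3 L1-HIT; vc=[15]
#4 0x2c→b11/s3 L1-HIT; vc=[15]
#5 0x2d→b11/s3 L1-HIT; vc=[15]
#6 0x48→b18/s2 L1-HIT; vc=[15]
#7 0x2e→b11/s3 L1-HIT; vc=[15]
#8 0x3f→b15/s3 VC-HIT; vc=[11]
#9 0x48→b18/s2 L1-HIT; vc=[11]
#10 0x4a→b18/s2 L1-HIT; vc=[11]
#11 0x2f→b11/s3 VC-HIT; vc=[15]
#12 0x2c→b11/s3 L1-HIT; vc=[15]
#13 0x6a→b26/s2 MISS; vc=[15,18]
#14 0x3e→b15/s3 VC-HIT; vc=[11,18]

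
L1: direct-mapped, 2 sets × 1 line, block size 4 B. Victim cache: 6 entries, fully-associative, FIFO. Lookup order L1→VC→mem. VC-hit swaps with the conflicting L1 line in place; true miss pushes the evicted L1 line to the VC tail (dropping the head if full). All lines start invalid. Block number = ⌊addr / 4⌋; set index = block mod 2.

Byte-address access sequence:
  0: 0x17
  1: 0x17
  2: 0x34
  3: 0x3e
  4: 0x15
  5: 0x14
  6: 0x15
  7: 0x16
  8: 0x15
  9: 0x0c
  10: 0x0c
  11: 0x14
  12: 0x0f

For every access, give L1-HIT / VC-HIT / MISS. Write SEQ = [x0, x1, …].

SEQ = [MISS, L1-HIT, MISS, MISS, VC-HIT, L1-HIT, L1-HIT, L1-HIT, L1-HIT, MISS, L1-HIT, VC-HIT, VC-HIT]

#0 0x17→b5/s1 MISS; vc=[]
#1 0x17→b5/s1 L1-HIT; vc=[]
#2 0x34→b13/s1 MISS; vc=[5]
#3 0x3e→b15/s1 MISS; vc=[5,13]
#4 0x15→b5/s1 VC-HIT; vc=[15,13]
#5 0x14→b5/s1 L1-HIT; vc=[15,13]
#6 0x15→b5/s1 L1-HIT; vc=[15,13]
#7 0x16→b5/s1 L1-HIT; vc=[15,13]
#8 0x15→b5/s1 L1-HIT; vc=[15,13]
#9 0xc→b3/s1 MISS; vc=[15,13,5]
#10 0xc→b3/s1 L1-HIT; vc=[15,13,5]
#11 0x14→b5/s1 VC-HIT; vc=[15,13,3]
#12 0xf→b3/s1 VC-HIT; vc=[15,13,5]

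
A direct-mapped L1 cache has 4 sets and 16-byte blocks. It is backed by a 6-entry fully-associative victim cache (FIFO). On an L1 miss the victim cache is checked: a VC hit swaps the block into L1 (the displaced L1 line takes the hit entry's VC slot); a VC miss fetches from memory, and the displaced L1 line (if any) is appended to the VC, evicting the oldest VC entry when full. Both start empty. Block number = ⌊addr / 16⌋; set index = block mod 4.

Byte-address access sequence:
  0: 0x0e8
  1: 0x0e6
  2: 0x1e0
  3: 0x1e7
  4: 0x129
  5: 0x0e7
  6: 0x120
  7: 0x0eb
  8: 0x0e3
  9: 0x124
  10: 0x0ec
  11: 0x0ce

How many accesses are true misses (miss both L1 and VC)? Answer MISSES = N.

MISSES = 4

0: 0xe8 (blk 14, set 2) → MISS  vc=[]
1: 0xe6 (blk 14, set 2) → L1-HIT  vc=[]
2: 0x1e0 (blk 30, set 2) → MISS  vc=[14]
3: 0x1e7 (blk 30, set 2) → L1-HIT  vc=[14]
4: 0x129 (blk 18, set 2) → MISS  vc=[14, 30]
5: 0xe7 (blk 14, set 2) → VC-HIT  vc=[18, 30]
6: 0x120 (blk 18, set 2) → VC-HIT  vc=[14, 30]
7: 0xeb (blk 14, set 2) → VC-HIT  vc=[18, 30]
8: 0xe3 (blk 14, set 2) → L1-HIT  vc=[18, 30]
9: 0x124 (blk 18, set 2) → VC-HIT  vc=[14, 30]
10: 0xec (blk 14, set 2) → VC-HIT  vc=[18, 30]
11: 0xce (blk 12, set 0) → MISS  vc=[18, 30]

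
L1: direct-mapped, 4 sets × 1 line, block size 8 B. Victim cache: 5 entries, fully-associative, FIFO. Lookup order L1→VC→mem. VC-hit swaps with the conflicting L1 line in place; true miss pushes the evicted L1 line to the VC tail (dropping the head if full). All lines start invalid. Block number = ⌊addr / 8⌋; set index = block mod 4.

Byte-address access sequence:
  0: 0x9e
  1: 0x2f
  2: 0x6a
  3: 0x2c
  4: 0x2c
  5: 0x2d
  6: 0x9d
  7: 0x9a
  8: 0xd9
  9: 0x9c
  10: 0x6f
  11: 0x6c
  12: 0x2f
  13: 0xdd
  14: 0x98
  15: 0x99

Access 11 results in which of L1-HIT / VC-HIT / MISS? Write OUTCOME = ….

0: 0x9e (blk 19, set 3) → MISS  vc=[]
1: 0x2f (blk 5, set 1) → MISS  vc=[]
2: 0x6a (blk 13, set 1) → MISS  vc=[5]
3: 0x2c (blk 5, set 1) → VC-HIT  vc=[13]
4: 0x2c (blk 5, set 1) → L1-HIT  vc=[13]
5: 0x2d (blk 5, set 1) → L1-HIT  vc=[13]
6: 0x9d (blk 19, set 3) → L1-HIT  vc=[13]
7: 0x9a (blk 19, set 3) → L1-HIT  vc=[13]
8: 0xd9 (blk 27, set 3) → MISS  vc=[13, 19]
9: 0x9c (blk 19, set 3) → VC-HIT  vc=[13, 27]
10: 0x6f (blk 13, set 1) → VC-HIT  vc=[5, 27]
11: 0x6c (blk 13, set 1) → L1-HIT  vc=[5, 27]
12: 0x2f (blk 5, set 1) → VC-HIT  vc=[13, 27]
13: 0xdd (blk 27, set 3) → VC-HIT  vc=[13, 19]
14: 0x98 (blk 19, set 3) → VC-HIT  vc=[13, 27]
15: 0x99 (blk 19, set 3) → L1-HIT  vc=[13, 27]

OUTCOME = L1-HIT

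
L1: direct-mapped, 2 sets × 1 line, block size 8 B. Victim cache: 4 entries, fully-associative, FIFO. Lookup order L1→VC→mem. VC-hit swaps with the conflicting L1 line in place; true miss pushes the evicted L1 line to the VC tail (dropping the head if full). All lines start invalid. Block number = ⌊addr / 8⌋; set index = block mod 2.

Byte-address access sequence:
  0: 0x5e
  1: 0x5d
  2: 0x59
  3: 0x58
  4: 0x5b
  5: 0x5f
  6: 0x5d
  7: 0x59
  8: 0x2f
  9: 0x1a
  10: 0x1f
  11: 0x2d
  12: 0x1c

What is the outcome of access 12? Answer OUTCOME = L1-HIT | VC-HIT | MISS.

OUTCOME = VC-HIT

  [0] addr=0x5e blk=11 s=1: MISS | VC []
  [1] addr=0x5d blk=11 s=1: L1-HIT | VC []
  [2] addr=0x59 blk=11 s=1: L1-HIT | VC []
  [3] addr=0x58 blk=11 s=1: L1-HIT | VC []
  [4] addr=0x5b blk=11 s=1: L1-HIT | VC []
  [5] addr=0x5f blk=11 s=1: L1-HIT | VC []
  [6] addr=0x5d blk=11 s=1: L1-HIT | VC []
  [7] addr=0x59 blk=11 s=1: L1-HIT | VC []
  [8] addr=0x2f blk=5 s=1: MISS | VC [11]
  [9] addr=0x1a blk=3 s=1: MISS | VC [11, 5]
  [10] addr=0x1f blk=3 s=1: L1-HIT | VC [11, 5]
  [11] addr=0x2d blk=5 s=1: VC-HIT | VC [11, 3]
  [12] addr=0x1c blk=3 s=1: VC-HIT | VC [11, 5]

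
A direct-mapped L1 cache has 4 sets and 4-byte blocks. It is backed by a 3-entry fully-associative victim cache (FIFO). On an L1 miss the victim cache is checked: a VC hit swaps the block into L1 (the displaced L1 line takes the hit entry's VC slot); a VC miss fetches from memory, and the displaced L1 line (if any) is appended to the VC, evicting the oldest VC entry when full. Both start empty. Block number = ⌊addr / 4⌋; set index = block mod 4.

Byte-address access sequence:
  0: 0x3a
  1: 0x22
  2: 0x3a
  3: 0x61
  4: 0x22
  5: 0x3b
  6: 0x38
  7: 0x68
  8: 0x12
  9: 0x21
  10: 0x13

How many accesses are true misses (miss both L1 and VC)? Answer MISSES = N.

MISSES = 5

0: 0x3a (blk 14, set 2) → MISS  vc=[]
1: 0x22 (blk 8, set 0) → MISS  vc=[]
2: 0x3a (blk 14, set 2) → L1-HIT  vc=[]
3: 0x61 (blk 24, set 0) → MISS  vc=[8]
4: 0x22 (blk 8, set 0) → VC-HIT  vc=[24]
5: 0x3b (blk 14, set 2) → L1-HIT  vc=[24]
6: 0x38 (blk 14, set 2) → L1-HIT  vc=[24]
7: 0x68 (blk 26, set 2) → MISS  vc=[24, 14]
8: 0x12 (blk 4, set 0) → MISS  vc=[24, 14, 8]
9: 0x21 (blk 8, set 0) → VC-HIT  vc=[24, 14, 4]
10: 0x13 (blk 4, set 0) → VC-HIT  vc=[24, 14, 8]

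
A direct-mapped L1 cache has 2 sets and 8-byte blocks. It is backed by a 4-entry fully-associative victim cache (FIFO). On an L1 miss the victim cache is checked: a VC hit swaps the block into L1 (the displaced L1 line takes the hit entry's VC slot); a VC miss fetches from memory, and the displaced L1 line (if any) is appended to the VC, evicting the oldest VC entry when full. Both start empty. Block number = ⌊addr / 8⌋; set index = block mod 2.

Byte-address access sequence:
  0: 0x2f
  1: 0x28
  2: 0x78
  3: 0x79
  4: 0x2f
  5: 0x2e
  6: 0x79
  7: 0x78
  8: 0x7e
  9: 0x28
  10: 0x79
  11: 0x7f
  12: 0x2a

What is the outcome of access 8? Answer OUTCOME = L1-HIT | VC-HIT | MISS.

OUTCOME = L1-HIT

#0 0x2f→b5/s1 MISS; vc=[]
#1 0x28→b5/s1 L1-HIT; vc=[]
#2 0x78→b15/s1 MISS; vc=[5]
#3 0x79→b15/s1 L1-HIT; vc=[5]
#4 0x2f→b5/s1 VC-HIT; vc=[15]
#5 0x2e→b5/s1 L1-HIT; vc=[15]
#6 0x79→b15/s1 VC-HIT; vc=[5]
#7 0x78→b15/s1 L1-HIT; vc=[5]
#8 0x7e→b15/s1 L1-HIT; vc=[5]
#9 0x28→b5/s1 VC-HIT; vc=[15]
#10 0x79→b15/s1 VC-HIT; vc=[5]
#11 0x7f→b15/s1 L1-HIT; vc=[5]
#12 0x2a→b5/s1 VC-HIT; vc=[15]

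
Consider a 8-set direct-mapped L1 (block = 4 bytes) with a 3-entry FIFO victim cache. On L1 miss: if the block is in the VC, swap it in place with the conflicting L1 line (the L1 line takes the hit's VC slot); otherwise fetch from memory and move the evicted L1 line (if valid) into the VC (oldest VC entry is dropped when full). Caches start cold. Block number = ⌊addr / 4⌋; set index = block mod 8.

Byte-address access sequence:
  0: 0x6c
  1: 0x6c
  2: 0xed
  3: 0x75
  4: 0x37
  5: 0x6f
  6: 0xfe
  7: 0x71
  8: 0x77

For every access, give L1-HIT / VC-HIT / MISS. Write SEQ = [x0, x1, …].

#0 0x6c→b27/s3 MISS; vc=[]
#1 0x6c→b27/s3 L1-HIT; vc=[]
#2 0xed→b59/s3 MISS; vc=[27]
#3 0x75→b29/s5 MISS; vc=[27]
#4 0x37→b13/s5 MISS; vc=[27,29]
#5 0x6f→b27/s3 VC-HIT; vc=[59,29]
#6 0xfe→b63/s7 MISS; vc=[59,29]
#7 0x71→b28/s4 MISS; vc=[59,29]
#8 0x77→b29/s5 VC-HIT; vc=[59,13]

SEQ = [MISS, L1-HIT, MISS, MISS, MISS, VC-HIT, MISS, MISS, VC-HIT]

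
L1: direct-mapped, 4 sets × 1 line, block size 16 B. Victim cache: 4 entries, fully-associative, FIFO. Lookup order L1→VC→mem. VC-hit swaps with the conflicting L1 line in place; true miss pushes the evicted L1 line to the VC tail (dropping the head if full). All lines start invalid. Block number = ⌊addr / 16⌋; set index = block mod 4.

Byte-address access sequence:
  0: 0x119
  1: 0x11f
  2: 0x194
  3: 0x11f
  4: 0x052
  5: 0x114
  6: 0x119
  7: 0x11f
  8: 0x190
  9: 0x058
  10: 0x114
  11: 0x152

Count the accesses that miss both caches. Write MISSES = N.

  [0] addr=0x119 blk=17 s=1: MISS | VC []
  [1] addr=0x11f blk=17 s=1: L1-HIT | VC []
  [2] addr=0x194 blk=25 s=1: MISS | VC [17]
  [3] addr=0x11f blk=17 s=1: VC-HIT | VC [25]
  [4] addr=0x52 blk=5 s=1: MISS | VC [25, 17]
  [5] addr=0x114 blk=17 s=1: VC-HIT | VC [25, 5]
  [6] addr=0x119 blk=17 s=1: L1-HIT | VC [25, 5]
  [7] addr=0x11f blk=17 s=1: L1-HIT | VC [25, 5]
  [8] addr=0x190 blk=25 s=1: VC-HIT | VC [17, 5]
  [9] addr=0x58 blk=5 s=1: VC-HIT | VC [17, 25]
  [10] addr=0x114 blk=17 s=1: VC-HIT | VC [5, 25]
  [11] addr=0x152 blk=21 s=1: MISS | VC [5, 25, 17]

MISSES = 4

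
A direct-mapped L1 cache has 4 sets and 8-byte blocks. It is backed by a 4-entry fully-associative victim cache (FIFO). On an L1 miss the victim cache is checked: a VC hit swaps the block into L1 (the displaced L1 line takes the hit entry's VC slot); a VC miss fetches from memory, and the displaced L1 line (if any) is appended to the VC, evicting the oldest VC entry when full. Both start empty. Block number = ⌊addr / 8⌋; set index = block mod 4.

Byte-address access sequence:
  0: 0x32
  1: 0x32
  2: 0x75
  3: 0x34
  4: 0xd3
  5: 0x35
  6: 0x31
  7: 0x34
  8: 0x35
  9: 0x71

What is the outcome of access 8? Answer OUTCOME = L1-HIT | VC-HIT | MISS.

OUTCOME = L1-HIT

#0 0x32→b6/s2 MISS; vc=[]
#1 0x32→b6/s2 L1-HIT; vc=[]
#2 0x75→b14/s2 MISS; vc=[6]
#3 0x34→b6/s2 VC-HIT; vc=[14]
#4 0xd3→b26/s2 MISS; vc=[14,6]
#5 0x35→b6/s2 VC-HIT; vc=[14,26]
#6 0x31→b6/s2 L1-HIT; vc=[14,26]
#7 0x34→b6/s2 L1-HIT; vc=[14,26]
#8 0x35→b6/s2 L1-HIT; vc=[14,26]
#9 0x71→b14/s2 VC-HIT; vc=[6,26]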